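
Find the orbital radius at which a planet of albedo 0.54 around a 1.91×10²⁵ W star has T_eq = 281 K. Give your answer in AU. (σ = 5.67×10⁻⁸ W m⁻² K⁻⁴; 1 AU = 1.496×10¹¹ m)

From T_eq⁴ = L(1−A)/(16πσd²): d = √[L(1−A)/(16πσT_eq⁴)].
d = √[1.91×10²⁵ × 0.46 / (16π × 5.67×10⁻⁸ × (281)⁴)] = 2.22×10¹⁰ m = 0.149 AU.

d ≈ 0.149 AU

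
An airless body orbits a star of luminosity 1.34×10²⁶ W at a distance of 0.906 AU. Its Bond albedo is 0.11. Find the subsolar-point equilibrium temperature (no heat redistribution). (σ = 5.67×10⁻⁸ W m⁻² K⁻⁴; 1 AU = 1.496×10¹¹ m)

T_ss ≈ 309 K

d = 0.906 AU = 1.36×10¹¹ m.
Flux: S = L/(4πd²) = 1.34×10²⁶/(4π×(1.36×10¹¹)²) = 580 W m⁻².
At the subsolar point the surface absorbs S(1−A) and emits σT⁴ per unit area — no factor of 4, since only the local patch is in balance.
T = [580 × 0.89 / 5.67×10⁻⁸]^(1/4) = (9.11×10⁹)^(1/4) = 309 K.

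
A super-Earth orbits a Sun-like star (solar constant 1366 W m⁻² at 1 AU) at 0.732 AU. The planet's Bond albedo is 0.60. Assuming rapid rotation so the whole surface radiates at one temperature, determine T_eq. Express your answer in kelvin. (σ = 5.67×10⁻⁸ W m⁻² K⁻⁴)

Flux at 0.732 AU: S = 1366/0.732² = 2550 W m⁻².
Energy balance: absorbed = emitted ⇒ πR²·S(1−A) = 4πR²·σT_eq⁴, so T_eq⁴ = S(1−A)/(4σ).
T_eq = [2550 × 0.40 / (4 × 5.67×10⁻⁸)]^(1/4) = (4.50×10⁹)^(1/4) = 259 K.

T_eq ≈ 259 K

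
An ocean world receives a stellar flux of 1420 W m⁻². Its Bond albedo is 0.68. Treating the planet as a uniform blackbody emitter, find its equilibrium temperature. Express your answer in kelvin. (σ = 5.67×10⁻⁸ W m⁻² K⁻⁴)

Energy balance: absorbed = emitted ⇒ πR²·S(1−A) = 4πR²·σT_eq⁴, so T_eq⁴ = S(1−A)/(4σ).
T_eq = [1420 × 0.32 / (4 × 5.67×10⁻⁸)]^(1/4) = (2.00×10⁹)^(1/4) = 212 K.

T_eq ≈ 212 K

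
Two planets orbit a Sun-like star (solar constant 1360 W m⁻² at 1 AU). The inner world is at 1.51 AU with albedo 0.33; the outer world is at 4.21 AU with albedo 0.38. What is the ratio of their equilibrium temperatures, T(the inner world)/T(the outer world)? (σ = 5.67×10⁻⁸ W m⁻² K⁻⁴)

T₁/T₂ ≈ 1.702

T_eq = [S₀(1−A)/(4σd²)]^(1/4), so T ∝ (1−A)^(1/4) / √d.
T₁ = [1360×0.67/(4×5.67×10⁻⁸×1.51²)]^(1/4) = 204.88 K.
T₂ = [1360×0.62/(4×5.67×10⁻⁸×4.21²)]^(1/4) = 120.35 K.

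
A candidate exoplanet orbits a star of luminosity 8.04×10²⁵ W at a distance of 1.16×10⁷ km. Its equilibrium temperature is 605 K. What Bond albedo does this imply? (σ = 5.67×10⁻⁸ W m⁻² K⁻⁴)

d = 1.16×10⁷ km = 1.16×10¹⁰ m.
Flux: S = L/(4πd²) = 8.04×10²⁵/(4π×(1.16×10¹⁰)²) = 4.75×10⁴ W m⁻².
From T_eq⁴ = S(1−A)/(4σ): 1−A = 4σT_eq⁴/S.
1−A = 4 × 5.67×10⁻⁸ × (605)⁴ / 4.75×10⁴ = 0.639.

A ≈ 0.36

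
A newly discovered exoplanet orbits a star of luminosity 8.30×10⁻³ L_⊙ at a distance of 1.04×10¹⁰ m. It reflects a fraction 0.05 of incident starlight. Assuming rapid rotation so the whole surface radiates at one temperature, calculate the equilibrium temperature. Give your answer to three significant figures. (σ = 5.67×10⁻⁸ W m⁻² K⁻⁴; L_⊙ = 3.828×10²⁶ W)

T_eq ≈ 315 K

L = 8.30×10⁻³ × 3.828×10²⁶ = 3.18×10²⁴ W.
Flux: S = L/(4πd²) = 3.18×10²⁴/(4π×(1.04×10¹⁰)²) = 2340 W m⁻².
Energy balance: absorbed = emitted ⇒ πR²·S(1−A) = 4πR²·σT_eq⁴, so T_eq⁴ = S(1−A)/(4σ).
T_eq = [2340 × 0.95 / (4 × 5.67×10⁻⁸)]^(1/4) = (9.79×10⁹)^(1/4) = 315 K.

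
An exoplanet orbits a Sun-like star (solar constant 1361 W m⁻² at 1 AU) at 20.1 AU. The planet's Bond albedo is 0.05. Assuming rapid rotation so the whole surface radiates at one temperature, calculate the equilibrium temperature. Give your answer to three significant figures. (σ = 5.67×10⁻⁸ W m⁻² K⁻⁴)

T_eq ≈ 61.3 K

Flux at 20.1 AU: S = 1361/20.1² = 3.37 W m⁻².
Energy balance: absorbed = emitted ⇒ πR²·S(1−A) = 4πR²·σT_eq⁴, so T_eq⁴ = S(1−A)/(4σ).
T_eq = [3.37 × 0.95 / (4 × 5.67×10⁻⁸)]^(1/4) = (1.41×10⁷)^(1/4) = 61.3 K.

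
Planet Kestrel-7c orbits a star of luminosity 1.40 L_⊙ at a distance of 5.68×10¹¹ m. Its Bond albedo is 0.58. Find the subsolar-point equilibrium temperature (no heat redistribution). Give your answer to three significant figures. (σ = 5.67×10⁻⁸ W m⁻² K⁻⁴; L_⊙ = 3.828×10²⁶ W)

L = 1.40 × 3.828×10²⁶ = 5.36×10²⁶ W.
Flux: S = L/(4πd²) = 5.36×10²⁶/(4π×(5.68×10¹¹)²) = 132 W m⁻².
At the subsolar point the surface absorbs S(1−A) and emits σT⁴ per unit area — no factor of 4, since only the local patch is in balance.
T = [132 × 0.42 / 5.67×10⁻⁸]^(1/4) = (9.79×10⁸)^(1/4) = 177 K.

T_ss ≈ 177 K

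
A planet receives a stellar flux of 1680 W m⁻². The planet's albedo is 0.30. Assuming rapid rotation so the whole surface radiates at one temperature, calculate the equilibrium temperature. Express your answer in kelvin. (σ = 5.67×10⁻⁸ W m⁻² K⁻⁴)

T_eq ≈ 268 K

Energy balance: absorbed = emitted ⇒ πR²·S(1−A) = 4πR²·σT_eq⁴, so T_eq⁴ = S(1−A)/(4σ).
T_eq = [1680 × 0.70 / (4 × 5.67×10⁻⁸)]^(1/4) = (5.19×10⁹)^(1/4) = 268 K.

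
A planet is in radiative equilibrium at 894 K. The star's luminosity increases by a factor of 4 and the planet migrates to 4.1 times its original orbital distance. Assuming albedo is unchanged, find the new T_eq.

T_eq ≈ 624 K

T_eq ∝ L^(1/4) · d^(−1/2).
T′ = 894 × 4^(1/4) / 4.1^(1/2) = 624 K.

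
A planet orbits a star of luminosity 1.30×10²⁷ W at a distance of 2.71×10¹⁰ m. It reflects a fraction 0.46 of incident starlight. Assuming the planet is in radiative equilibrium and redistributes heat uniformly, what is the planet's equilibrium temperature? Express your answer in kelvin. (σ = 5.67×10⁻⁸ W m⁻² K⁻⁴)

T_eq ≈ 761 K

Flux: S = L/(4πd²) = 1.30×10²⁷/(4π×(2.71×10¹⁰)²) = 1.41×10⁵ W m⁻².
Energy balance: absorbed = emitted ⇒ πR²·S(1−A) = 4πR²·σT_eq⁴, so T_eq⁴ = S(1−A)/(4σ).
T_eq = [1.41×10⁵ × 0.54 / (4 × 5.67×10⁻⁸)]^(1/4) = (3.35×10¹¹)^(1/4) = 761 K.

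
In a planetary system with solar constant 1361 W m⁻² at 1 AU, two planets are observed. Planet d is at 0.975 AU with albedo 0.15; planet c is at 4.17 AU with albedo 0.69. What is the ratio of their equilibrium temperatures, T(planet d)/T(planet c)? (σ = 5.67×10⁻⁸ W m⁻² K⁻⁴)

T_eq = [S₀(1−A)/(4σd²)]^(1/4), so T ∝ (1−A)^(1/4) / √d.
T₁ = [1361×0.85/(4×5.67×10⁻⁸×0.975²)]^(1/4) = 270.65 K.
T₂ = [1361×0.31/(4×5.67×10⁻⁸×4.17²)]^(1/4) = 101.70 K.

T₁/T₂ ≈ 2.661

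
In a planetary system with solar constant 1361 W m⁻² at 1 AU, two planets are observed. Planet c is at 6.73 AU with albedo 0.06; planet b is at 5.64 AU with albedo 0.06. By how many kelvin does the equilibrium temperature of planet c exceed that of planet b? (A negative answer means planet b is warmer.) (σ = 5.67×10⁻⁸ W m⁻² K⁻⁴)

ΔT ≈ -9.8 K

T_eq = [S₀(1−A)/(4σd²)]^(1/4), so T ∝ (1−A)^(1/4) / √d.
T₁ = [1361×0.94/(4×5.67×10⁻⁸×6.73²)]^(1/4) = 105.64 K.
T₂ = [1361×0.94/(4×5.67×10⁻⁸×5.64²)]^(1/4) = 115.40 K.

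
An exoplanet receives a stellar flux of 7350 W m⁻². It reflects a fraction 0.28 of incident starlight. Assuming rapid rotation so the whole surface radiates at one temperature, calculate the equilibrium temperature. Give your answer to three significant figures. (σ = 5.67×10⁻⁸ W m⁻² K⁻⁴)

T_eq ≈ 391 K

Energy balance: absorbed = emitted ⇒ πR²·S(1−A) = 4πR²·σT_eq⁴, so T_eq⁴ = S(1−A)/(4σ).
T_eq = [7350 × 0.72 / (4 × 5.67×10⁻⁸)]^(1/4) = (2.33×10¹⁰)^(1/4) = 391 K.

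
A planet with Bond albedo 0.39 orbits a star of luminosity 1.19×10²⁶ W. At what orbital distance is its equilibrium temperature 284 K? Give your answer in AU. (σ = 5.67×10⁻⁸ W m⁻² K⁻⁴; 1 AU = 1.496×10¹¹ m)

d ≈ 0.418 AU

From T_eq⁴ = L(1−A)/(16πσd²): d = √[L(1−A)/(16πσT_eq⁴)].
d = √[1.19×10²⁶ × 0.61 / (16π × 5.67×10⁻⁸ × (284)⁴)] = 6.26×10¹⁰ m = 0.418 AU.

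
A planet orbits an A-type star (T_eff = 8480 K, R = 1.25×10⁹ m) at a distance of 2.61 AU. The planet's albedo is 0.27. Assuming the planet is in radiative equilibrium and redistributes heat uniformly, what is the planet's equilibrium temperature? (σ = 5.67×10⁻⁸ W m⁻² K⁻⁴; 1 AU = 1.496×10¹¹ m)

d = 2.61 AU = 3.90×10¹¹ m.
L = 4πR_⋆²σT_⋆⁴ = 4π(1.25×10⁹)² × 5.67×10⁻⁸ × (8480)⁴ = 5.76×10²⁷ W.
S = L/(4πd²) = 3000 W m⁻².
Energy balance: absorbed = emitted ⇒ πR²·S(1−A) = 4πR²·σT_eq⁴, so T_eq⁴ = S(1−A)/(4σ).
T_eq = [3000 × 0.73 / (4 × 5.67×10⁻⁸)]^(1/4) = (9.67×10⁹)^(1/4) = 314 K.

T_eq ≈ 314 K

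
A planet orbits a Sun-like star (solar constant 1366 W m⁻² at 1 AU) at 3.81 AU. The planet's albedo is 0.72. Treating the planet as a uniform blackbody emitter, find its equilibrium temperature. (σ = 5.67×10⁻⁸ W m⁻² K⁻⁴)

Flux at 3.81 AU: S = 1366/3.81² = 94.1 W m⁻².
Energy balance: absorbed = emitted ⇒ πR²·S(1−A) = 4πR²·σT_eq⁴, so T_eq⁴ = S(1−A)/(4σ).
T_eq = [94.1 × 0.28 / (4 × 5.67×10⁻⁸)]^(1/4) = (1.16×10⁸)^(1/4) = 104 K.

T_eq ≈ 104 K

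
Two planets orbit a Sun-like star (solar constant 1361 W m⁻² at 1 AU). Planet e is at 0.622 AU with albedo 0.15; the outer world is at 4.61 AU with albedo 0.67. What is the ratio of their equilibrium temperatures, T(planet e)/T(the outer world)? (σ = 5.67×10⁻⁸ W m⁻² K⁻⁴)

T_eq = [S₀(1−A)/(4σd²)]^(1/4), so T ∝ (1−A)^(1/4) / √d.
T₁ = [1361×0.85/(4×5.67×10⁻⁸×0.622²)]^(1/4) = 338.85 K.
T₂ = [1361×0.33/(4×5.67×10⁻⁸×4.61²)]^(1/4) = 98.25 K.

T₁/T₂ ≈ 3.449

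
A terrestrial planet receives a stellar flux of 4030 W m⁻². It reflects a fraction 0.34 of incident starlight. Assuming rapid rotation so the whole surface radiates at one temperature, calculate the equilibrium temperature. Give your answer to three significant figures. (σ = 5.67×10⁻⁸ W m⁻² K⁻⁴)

T_eq ≈ 329 K

Energy balance: absorbed = emitted ⇒ πR²·S(1−A) = 4πR²·σT_eq⁴, so T_eq⁴ = S(1−A)/(4σ).
T_eq = [4030 × 0.66 / (4 × 5.67×10⁻⁸)]^(1/4) = (1.17×10¹⁰)^(1/4) = 329 K.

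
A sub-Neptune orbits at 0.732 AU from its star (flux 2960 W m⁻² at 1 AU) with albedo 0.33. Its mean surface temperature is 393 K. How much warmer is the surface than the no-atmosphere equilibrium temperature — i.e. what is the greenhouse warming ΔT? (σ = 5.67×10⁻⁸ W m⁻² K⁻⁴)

S = 2960/0.732² = 5524 W m⁻².
T_eq = [S(1−A)/(4σ)]^(1/4) = [5524×0.67/(4×5.67×10⁻⁸)]^(1/4) = 357.4 K.
ΔT = T_surf − T_eq = 393 − 357.4.

ΔT ≈ 35.6 K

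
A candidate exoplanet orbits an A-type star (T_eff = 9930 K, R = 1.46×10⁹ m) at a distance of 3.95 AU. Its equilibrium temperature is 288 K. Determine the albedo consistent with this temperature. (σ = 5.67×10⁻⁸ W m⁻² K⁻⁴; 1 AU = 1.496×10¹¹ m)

d = 3.95 AU = 5.91×10¹¹ m.
L = 4πR_⋆²σT_⋆⁴ = 4π(1.46×10⁹)² × 5.67×10⁻⁸ × (9930)⁴ = 1.48×10²⁸ W.
S = L/(4πd²) = 3370 W m⁻².
From T_eq⁴ = S(1−A)/(4σ): 1−A = 4σT_eq⁴/S.
1−A = 4 × 5.67×10⁻⁸ × (288)⁴ / 3370 = 0.464.

A ≈ 0.54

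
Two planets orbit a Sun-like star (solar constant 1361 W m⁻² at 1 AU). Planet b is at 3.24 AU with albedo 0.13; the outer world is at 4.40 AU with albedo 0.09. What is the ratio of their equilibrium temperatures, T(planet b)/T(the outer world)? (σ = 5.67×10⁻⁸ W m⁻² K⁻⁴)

T_eq = [S₀(1−A)/(4σd²)]^(1/4), so T ∝ (1−A)^(1/4) / √d.
T₁ = [1361×0.87/(4×5.67×10⁻⁸×3.24²)]^(1/4) = 149.33 K.
T₂ = [1361×0.91/(4×5.67×10⁻⁸×4.40²)]^(1/4) = 129.59 K.

T₁/T₂ ≈ 1.152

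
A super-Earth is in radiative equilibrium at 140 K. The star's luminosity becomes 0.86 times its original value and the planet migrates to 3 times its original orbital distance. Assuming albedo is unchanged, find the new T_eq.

T_eq ≈ 77.8 K

T_eq ∝ L^(1/4) · d^(−1/2).
T′ = 140 × 0.86^(1/4) / 3^(1/2) = 77.8 K.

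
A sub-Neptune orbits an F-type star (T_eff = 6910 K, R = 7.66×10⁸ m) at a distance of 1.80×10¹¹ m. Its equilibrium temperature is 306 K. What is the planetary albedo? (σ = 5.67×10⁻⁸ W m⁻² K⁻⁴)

A ≈ 0.15

L = 4πR_⋆²σT_⋆⁴ = 4π(7.66×10⁸)² × 5.67×10⁻⁸ × (6910)⁴ = 9.53×10²⁶ W.
S = L/(4πd²) = 2340 W m⁻².
From T_eq⁴ = S(1−A)/(4σ): 1−A = 4σT_eq⁴/S.
1−A = 4 × 5.67×10⁻⁸ × (306)⁴ / 2340 = 0.849.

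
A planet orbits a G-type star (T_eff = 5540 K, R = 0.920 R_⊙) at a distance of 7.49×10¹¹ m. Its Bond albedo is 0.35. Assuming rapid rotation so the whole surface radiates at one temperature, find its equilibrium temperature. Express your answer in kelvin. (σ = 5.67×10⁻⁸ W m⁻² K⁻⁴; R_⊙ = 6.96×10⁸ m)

R_⋆ = 0.920 × 6.96×10⁸ = 6.40×10⁸ m.
L = 4πR_⋆²σT_⋆⁴ = 4π(6.40×10⁸)² × 5.67×10⁻⁸ × (5540)⁴ = 2.75×10²⁶ W.
S = L/(4πd²) = 39.0 W m⁻².
Energy balance: absorbed = emitted ⇒ πR²·S(1−A) = 4πR²·σT_eq⁴, so T_eq⁴ = S(1−A)/(4σ).
T_eq = [39.0 × 0.65 / (4 × 5.67×10⁻⁸)]^(1/4) = (1.12×10⁸)^(1/4) = 103 K.

T_eq ≈ 103 K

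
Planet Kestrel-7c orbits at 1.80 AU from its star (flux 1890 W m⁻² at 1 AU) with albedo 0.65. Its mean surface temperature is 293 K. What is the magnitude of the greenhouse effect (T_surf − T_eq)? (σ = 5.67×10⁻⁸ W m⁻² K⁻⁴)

S = 1890/1.80² = 583.3 W m⁻².
T_eq = [S(1−A)/(4σ)]^(1/4) = [583.3×0.35/(4×5.67×10⁻⁸)]^(1/4) = 173.2 K.
ΔT = T_surf − T_eq = 293 − 173.2.

ΔT ≈ 119.8 K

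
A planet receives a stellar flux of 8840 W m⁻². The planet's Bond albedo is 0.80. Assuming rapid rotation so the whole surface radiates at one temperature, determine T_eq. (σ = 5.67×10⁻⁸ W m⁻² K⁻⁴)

T_eq ≈ 297 K

Energy balance: absorbed = emitted ⇒ πR²·S(1−A) = 4πR²·σT_eq⁴, so T_eq⁴ = S(1−A)/(4σ).
T_eq = [8840 × 0.20 / (4 × 5.67×10⁻⁸)]^(1/4) = (7.80×10⁹)^(1/4) = 297 K.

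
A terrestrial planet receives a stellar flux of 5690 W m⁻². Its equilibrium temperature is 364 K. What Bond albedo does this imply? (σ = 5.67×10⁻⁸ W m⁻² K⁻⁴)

A ≈ 0.30

From T_eq⁴ = S(1−A)/(4σ): 1−A = 4σT_eq⁴/S.
1−A = 4 × 5.67×10⁻⁸ × (364)⁴ / 5690 = 0.700.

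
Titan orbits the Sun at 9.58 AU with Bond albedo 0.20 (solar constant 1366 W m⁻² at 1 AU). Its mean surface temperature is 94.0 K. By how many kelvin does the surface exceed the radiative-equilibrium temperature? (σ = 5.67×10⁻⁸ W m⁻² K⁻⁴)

ΔT ≈ 8.9 K

S = 1366/9.58² = 14.88 W m⁻².
T_eq = [S(1−A)/(4σ)]^(1/4) = [14.88×0.80/(4×5.67×10⁻⁸)]^(1/4) = 85.1 K.
ΔT = T_surf − T_eq = 94 − 85.1.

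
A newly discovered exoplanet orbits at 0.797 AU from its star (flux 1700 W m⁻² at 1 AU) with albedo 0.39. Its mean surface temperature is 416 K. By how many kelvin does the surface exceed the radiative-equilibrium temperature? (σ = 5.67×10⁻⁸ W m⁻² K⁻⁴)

S = 1700/0.797² = 2676 W m⁻².
T_eq = [S(1−A)/(4σ)]^(1/4) = [2676×0.61/(4×5.67×10⁻⁸)]^(1/4) = 291.3 K.
ΔT = T_surf − T_eq = 416 − 291.3.

ΔT ≈ 124.7 K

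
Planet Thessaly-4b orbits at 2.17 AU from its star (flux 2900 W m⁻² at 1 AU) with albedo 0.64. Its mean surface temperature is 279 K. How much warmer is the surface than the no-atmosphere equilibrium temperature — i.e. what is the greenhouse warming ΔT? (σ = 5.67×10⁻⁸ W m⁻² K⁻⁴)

S = 2900/2.17² = 615.9 W m⁻².
T_eq = [S(1−A)/(4σ)]^(1/4) = [615.9×0.36/(4×5.67×10⁻⁸)]^(1/4) = 176.8 K.
ΔT = T_surf − T_eq = 279 − 176.8.

ΔT ≈ 102.2 K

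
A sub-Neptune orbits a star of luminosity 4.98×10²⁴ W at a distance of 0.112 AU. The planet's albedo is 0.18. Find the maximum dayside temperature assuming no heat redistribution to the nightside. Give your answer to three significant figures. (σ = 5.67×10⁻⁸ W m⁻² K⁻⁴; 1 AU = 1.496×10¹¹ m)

d = 0.112 AU = 1.68×10¹⁰ m.
Flux: S = L/(4πd²) = 4.98×10²⁴/(4π×(1.68×10¹⁰)²) = 1410 W m⁻².
With no redistribution each surface element balances locally: S(1−A) = σT⁴.
T = [1410 × 0.82 / 5.67×10⁻⁸]^(1/4) = (2.04×10¹⁰)^(1/4) = 378 K.

T_ss ≈ 378 K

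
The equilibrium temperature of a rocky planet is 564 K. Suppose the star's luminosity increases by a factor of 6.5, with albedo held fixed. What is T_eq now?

T_eq ∝ L^(1/4) · d^(−1/2).
T′ = 564 × 6.5^(1/4) = 901 K.

T_eq ≈ 901 K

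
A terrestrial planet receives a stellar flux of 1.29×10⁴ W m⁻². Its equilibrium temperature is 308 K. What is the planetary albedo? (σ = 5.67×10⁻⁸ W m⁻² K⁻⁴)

From T_eq⁴ = S(1−A)/(4σ): 1−A = 4σT_eq⁴/S.
1−A = 4 × 5.67×10⁻⁸ × (308)⁴ / 1.29×10⁴ = 0.158.

A ≈ 0.84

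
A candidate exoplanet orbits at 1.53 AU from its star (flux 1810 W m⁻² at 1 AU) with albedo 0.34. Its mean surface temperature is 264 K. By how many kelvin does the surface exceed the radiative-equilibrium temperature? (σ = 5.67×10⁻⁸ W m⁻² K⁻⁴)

ΔT ≈ 46.2 K

S = 1810/1.53² = 773.2 W m⁻².
T_eq = [S(1−A)/(4σ)]^(1/4) = [773.2×0.66/(4×5.67×10⁻⁸)]^(1/4) = 217.8 K.
ΔT = T_surf − T_eq = 264 − 217.8.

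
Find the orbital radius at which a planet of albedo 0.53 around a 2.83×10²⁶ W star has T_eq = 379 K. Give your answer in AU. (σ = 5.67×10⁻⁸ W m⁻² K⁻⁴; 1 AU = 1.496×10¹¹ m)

d ≈ 0.318 AU

From T_eq⁴ = L(1−A)/(16πσd²): d = √[L(1−A)/(16πσT_eq⁴)].
d = √[2.83×10²⁶ × 0.47 / (16π × 5.67×10⁻⁸ × (379)⁴)] = 4.76×10¹⁰ m = 0.318 AU.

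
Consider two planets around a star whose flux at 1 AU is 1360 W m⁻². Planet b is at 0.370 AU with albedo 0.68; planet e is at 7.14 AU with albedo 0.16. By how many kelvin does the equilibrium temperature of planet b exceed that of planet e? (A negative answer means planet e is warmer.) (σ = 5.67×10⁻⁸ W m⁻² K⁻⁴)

ΔT ≈ 244.4 K

T_eq = [S₀(1−A)/(4σd²)]^(1/4), so T ∝ (1−A)^(1/4) / √d.
T₁ = [1360×0.32/(4×5.67×10⁻⁸×0.370²)]^(1/4) = 344.08 K.
T₂ = [1360×0.84/(4×5.67×10⁻⁸×7.14²)]^(1/4) = 99.70 K.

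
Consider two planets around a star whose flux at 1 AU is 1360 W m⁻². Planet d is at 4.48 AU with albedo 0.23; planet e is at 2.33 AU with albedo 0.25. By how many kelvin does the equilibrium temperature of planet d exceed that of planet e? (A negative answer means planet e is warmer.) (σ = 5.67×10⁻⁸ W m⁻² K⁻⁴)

T_eq = [S₀(1−A)/(4σd²)]^(1/4), so T ∝ (1−A)^(1/4) / √d.
T₁ = [1360×0.77/(4×5.67×10⁻⁸×4.48²)]^(1/4) = 123.16 K.
T₂ = [1360×0.75/(4×5.67×10⁻⁸×2.33²)]^(1/4) = 169.65 K.

ΔT ≈ -46.5 K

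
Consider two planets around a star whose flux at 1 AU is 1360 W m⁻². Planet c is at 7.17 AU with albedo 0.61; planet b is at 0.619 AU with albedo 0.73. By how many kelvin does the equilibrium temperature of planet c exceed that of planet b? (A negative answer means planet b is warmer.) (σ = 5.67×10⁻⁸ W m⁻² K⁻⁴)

T_eq = [S₀(1−A)/(4σd²)]^(1/4), so T ∝ (1−A)^(1/4) / √d.
T₁ = [1360×0.39/(4×5.67×10⁻⁸×7.17²)]^(1/4) = 82.13 K.
T₂ = [1360×0.27/(4×5.67×10⁻⁸×0.619²)]^(1/4) = 254.96 K.

ΔT ≈ -172.8 K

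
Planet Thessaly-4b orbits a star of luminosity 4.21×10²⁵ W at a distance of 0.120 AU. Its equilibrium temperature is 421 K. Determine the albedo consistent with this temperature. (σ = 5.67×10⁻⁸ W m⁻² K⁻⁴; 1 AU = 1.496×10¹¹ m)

d = 0.120 AU = 1.80×10¹⁰ m.
Flux: S = L/(4πd²) = 4.21×10²⁵/(4π×(1.80×10¹⁰)²) = 1.04×10⁴ W m⁻².
From T_eq⁴ = S(1−A)/(4σ): 1−A = 4σT_eq⁴/S.
1−A = 4 × 5.67×10⁻⁸ × (421)⁴ / 1.04×10⁴ = 0.685.

A ≈ 0.31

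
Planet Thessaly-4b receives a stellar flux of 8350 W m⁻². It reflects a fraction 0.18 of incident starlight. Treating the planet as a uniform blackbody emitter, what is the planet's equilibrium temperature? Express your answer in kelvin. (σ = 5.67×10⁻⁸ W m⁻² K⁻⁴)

T_eq ≈ 417 K

Energy balance: absorbed = emitted ⇒ πR²·S(1−A) = 4πR²·σT_eq⁴, so T_eq⁴ = S(1−A)/(4σ).
T_eq = [8350 × 0.82 / (4 × 5.67×10⁻⁸)]^(1/4) = (3.02×10¹⁰)^(1/4) = 417 K.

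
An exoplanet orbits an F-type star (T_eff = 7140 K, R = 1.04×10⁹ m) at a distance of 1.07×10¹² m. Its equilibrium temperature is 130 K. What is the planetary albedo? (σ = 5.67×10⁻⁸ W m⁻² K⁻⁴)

L = 4πR_⋆²σT_⋆⁴ = 4π(1.04×10⁹)² × 5.67×10⁻⁸ × (7140)⁴ = 2.00×10²⁷ W.
S = L/(4πd²) = 139 W m⁻².
From T_eq⁴ = S(1−A)/(4σ): 1−A = 4σT_eq⁴/S.
1−A = 4 × 5.67×10⁻⁸ × (130)⁴ / 139 = 0.465.

A ≈ 0.53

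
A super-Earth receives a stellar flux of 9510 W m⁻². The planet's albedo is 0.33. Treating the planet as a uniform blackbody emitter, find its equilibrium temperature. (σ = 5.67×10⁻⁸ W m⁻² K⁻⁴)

T_eq ≈ 409 K

Energy balance: absorbed = emitted ⇒ πR²·S(1−A) = 4πR²·σT_eq⁴, so T_eq⁴ = S(1−A)/(4σ).
T_eq = [9510 × 0.67 / (4 × 5.67×10⁻⁸)]^(1/4) = (2.81×10¹⁰)^(1/4) = 409 K.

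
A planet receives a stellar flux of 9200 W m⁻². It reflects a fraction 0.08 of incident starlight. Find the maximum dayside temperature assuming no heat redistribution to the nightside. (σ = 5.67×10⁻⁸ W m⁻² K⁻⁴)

T_ss ≈ 622 K

With no redistribution each surface element balances locally: S(1−A) = σT⁴.
T = [9200 × 0.92 / 5.67×10⁻⁸]^(1/4) = (1.49×10¹¹)^(1/4) = 622 K.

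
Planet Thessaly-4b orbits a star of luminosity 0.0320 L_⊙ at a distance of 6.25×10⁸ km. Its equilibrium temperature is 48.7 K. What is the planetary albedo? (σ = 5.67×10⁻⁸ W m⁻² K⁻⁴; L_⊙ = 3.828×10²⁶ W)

A ≈ 0.49

d = 6.25×10⁸ km = 6.25×10¹¹ m.
L = 0.0320 × 3.828×10²⁶ = 1.22×10²⁵ W.
Flux: S = L/(4πd²) = 1.22×10²⁵/(4π×(6.25×10¹¹)²) = 2.50 W m⁻².
From T_eq⁴ = S(1−A)/(4σ): 1−A = 4σT_eq⁴/S.
1−A = 4 × 5.67×10⁻⁸ × (48.7)⁴ / 2.50 = 0.511.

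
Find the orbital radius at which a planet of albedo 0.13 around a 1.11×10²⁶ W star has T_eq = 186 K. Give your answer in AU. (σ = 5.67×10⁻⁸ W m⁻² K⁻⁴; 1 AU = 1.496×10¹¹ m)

d ≈ 1.12 AU

From T_eq⁴ = L(1−A)/(16πσd²): d = √[L(1−A)/(16πσT_eq⁴)].
d = √[1.11×10²⁶ × 0.87 / (16π × 5.67×10⁻⁸ × (186)⁴)] = 1.68×10¹¹ m = 1.12 AU.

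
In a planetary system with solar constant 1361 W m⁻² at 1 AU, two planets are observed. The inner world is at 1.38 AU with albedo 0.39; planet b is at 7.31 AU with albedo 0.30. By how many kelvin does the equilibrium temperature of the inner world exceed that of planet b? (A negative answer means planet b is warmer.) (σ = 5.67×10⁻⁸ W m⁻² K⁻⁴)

ΔT ≈ 115.2 K

T_eq = [S₀(1−A)/(4σd²)]^(1/4), so T ∝ (1−A)^(1/4) / √d.
T₁ = [1361×0.61/(4×5.67×10⁻⁸×1.38²)]^(1/4) = 209.39 K.
T₂ = [1361×0.70/(4×5.67×10⁻⁸×7.31²)]^(1/4) = 94.16 K.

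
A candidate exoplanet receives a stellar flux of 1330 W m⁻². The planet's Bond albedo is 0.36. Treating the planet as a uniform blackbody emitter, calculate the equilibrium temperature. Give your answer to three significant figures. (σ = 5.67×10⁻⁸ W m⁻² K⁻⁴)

Energy balance: absorbed = emitted ⇒ πR²·S(1−A) = 4πR²·σT_eq⁴, so T_eq⁴ = S(1−A)/(4σ).
T_eq = [1330 × 0.64 / (4 × 5.67×10⁻⁸)]^(1/4) = (3.75×10⁹)^(1/4) = 248 K.

T_eq ≈ 248 K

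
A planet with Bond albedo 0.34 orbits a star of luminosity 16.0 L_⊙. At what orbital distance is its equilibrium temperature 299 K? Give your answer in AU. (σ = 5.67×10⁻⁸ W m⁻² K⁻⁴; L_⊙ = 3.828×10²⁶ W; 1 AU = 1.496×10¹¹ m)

L = 16.0 × 3.828×10²⁶ = 6.12×10²⁷ W.
From T_eq⁴ = L(1−A)/(16πσd²): d = √[L(1−A)/(16πσT_eq⁴)].
d = √[6.12×10²⁷ × 0.66 / (16π × 5.67×10⁻⁸ × (299)⁴)] = 4.21×10¹¹ m = 2.82 AU.

d ≈ 2.82 AU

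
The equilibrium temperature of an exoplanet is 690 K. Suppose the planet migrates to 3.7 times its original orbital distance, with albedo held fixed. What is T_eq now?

T_eq ∝ L^(1/4) · d^(−1/2).
T′ = 690 / 3.7^(1/2) = 359 K.

T_eq ≈ 359 K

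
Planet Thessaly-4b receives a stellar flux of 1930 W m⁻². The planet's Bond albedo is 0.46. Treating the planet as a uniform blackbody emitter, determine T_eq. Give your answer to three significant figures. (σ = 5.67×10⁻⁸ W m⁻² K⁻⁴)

T_eq ≈ 260 K

Energy balance: absorbed = emitted ⇒ πR²·S(1−A) = 4πR²·σT_eq⁴, so T_eq⁴ = S(1−A)/(4σ).
T_eq = [1930 × 0.54 / (4 × 5.67×10⁻⁸)]^(1/4) = (4.60×10⁹)^(1/4) = 260 K.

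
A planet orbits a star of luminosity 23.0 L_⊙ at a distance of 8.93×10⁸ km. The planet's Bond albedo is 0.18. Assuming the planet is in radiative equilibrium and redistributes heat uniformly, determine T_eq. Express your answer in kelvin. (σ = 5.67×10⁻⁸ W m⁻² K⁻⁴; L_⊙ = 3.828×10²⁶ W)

T_eq ≈ 237 K

d = 8.93×10⁸ km = 8.93×10¹¹ m.
L = 23.0 × 3.828×10²⁶ = 8.80×10²⁷ W.
Flux: S = L/(4πd²) = 8.80×10²⁷/(4π×(8.93×10¹¹)²) = 879 W m⁻².
Energy balance: absorbed = emitted ⇒ πR²·S(1−A) = 4πR²·σT_eq⁴, so T_eq⁴ = S(1−A)/(4σ).
T_eq = [879 × 0.82 / (4 × 5.67×10⁻⁸)]^(1/4) = (3.18×10⁹)^(1/4) = 237 K.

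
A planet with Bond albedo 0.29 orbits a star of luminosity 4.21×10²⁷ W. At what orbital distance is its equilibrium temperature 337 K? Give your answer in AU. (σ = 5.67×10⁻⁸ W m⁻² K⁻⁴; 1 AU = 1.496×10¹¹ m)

d ≈ 1.91 AU

From T_eq⁴ = L(1−A)/(16πσd²): d = √[L(1−A)/(16πσT_eq⁴)].
d = √[4.21×10²⁷ × 0.71 / (16π × 5.67×10⁻⁸ × (337)⁴)] = 2.85×10¹¹ m = 1.91 AU.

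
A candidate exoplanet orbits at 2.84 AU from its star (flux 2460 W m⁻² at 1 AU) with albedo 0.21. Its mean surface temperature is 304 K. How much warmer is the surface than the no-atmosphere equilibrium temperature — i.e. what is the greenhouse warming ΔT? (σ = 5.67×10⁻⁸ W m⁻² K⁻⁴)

ΔT ≈ 123.5 K

S = 2460/2.84² = 305.0 W m⁻².
T_eq = [S(1−A)/(4σ)]^(1/4) = [305.0×0.79/(4×5.67×10⁻⁸)]^(1/4) = 180.5 K.
ΔT = T_surf − T_eq = 304 − 180.5.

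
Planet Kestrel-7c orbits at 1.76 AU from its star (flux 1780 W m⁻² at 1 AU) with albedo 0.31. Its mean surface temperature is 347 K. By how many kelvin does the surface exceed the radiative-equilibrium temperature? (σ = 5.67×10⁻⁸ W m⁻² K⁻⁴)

S = 1780/1.76² = 574.6 W m⁻².
T_eq = [S(1−A)/(4σ)]^(1/4) = [574.6×0.69/(4×5.67×10⁻⁸)]^(1/4) = 204.5 K.
ΔT = T_surf − T_eq = 347 − 204.5.

ΔT ≈ 142.5 K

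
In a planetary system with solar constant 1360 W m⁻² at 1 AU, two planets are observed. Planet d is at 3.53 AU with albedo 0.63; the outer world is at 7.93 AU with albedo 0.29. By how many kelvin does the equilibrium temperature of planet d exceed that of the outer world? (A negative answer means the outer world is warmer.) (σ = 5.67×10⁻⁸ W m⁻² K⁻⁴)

T_eq = [S₀(1−A)/(4σd²)]^(1/4), so T ∝ (1−A)^(1/4) / √d.
T₁ = [1360×0.37/(4×5.67×10⁻⁸×3.53²)]^(1/4) = 115.51 K.
T₂ = [1360×0.71/(4×5.67×10⁻⁸×7.93²)]^(1/4) = 90.71 K.

ΔT ≈ 24.8 K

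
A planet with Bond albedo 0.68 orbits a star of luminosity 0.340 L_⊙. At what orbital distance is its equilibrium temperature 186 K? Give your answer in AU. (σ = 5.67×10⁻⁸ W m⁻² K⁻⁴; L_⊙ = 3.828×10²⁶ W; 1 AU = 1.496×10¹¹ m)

L = 0.340 × 3.828×10²⁶ = 1.30×10²⁶ W.
From T_eq⁴ = L(1−A)/(16πσd²): d = √[L(1−A)/(16πσT_eq⁴)].
d = √[1.30×10²⁶ × 0.32 / (16π × 5.67×10⁻⁸ × (186)⁴)] = 1.10×10¹¹ m = 0.739 AU.

d ≈ 0.739 AU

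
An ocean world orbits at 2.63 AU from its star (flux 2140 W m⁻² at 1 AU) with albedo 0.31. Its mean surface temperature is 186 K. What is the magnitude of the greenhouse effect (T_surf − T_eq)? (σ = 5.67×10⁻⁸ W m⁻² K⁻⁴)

ΔT ≈ 10.8 K

S = 2140/2.63² = 309.4 W m⁻².
T_eq = [S(1−A)/(4σ)]^(1/4) = [309.4×0.69/(4×5.67×10⁻⁸)]^(1/4) = 175.2 K.
ΔT = T_surf − T_eq = 186 − 175.2.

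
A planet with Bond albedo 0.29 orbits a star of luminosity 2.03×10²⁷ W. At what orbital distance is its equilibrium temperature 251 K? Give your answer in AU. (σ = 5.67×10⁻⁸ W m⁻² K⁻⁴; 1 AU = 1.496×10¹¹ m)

d ≈ 2.39 AU

From T_eq⁴ = L(1−A)/(16πσd²): d = √[L(1−A)/(16πσT_eq⁴)].
d = √[2.03×10²⁷ × 0.71 / (16π × 5.67×10⁻⁸ × (251)⁴)] = 3.57×10¹¹ m = 2.39 AU.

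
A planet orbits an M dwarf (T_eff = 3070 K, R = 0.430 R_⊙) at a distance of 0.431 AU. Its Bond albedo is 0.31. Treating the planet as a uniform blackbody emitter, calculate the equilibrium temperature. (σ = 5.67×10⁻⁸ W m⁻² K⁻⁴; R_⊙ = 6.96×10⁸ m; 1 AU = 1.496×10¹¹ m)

R_⋆ = 0.430 × 6.96×10⁸ = 2.99×10⁸ m.
d = 0.431 AU = 6.45×10¹⁰ m.
L = 4πR_⋆²σT_⋆⁴ = 4π(2.99×10⁸)² × 5.67×10⁻⁸ × (3070)⁴ = 5.67×10²⁴ W.
S = L/(4πd²) = 109 W m⁻².
Energy balance: absorbed = emitted ⇒ πR²·S(1−A) = 4πR²·σT_eq⁴, so T_eq⁴ = S(1−A)/(4σ).
T_eq = [109 × 0.69 / (4 × 5.67×10⁻⁸)]^(1/4) = (3.30×10⁸)^(1/4) = 135 K.

T_eq ≈ 135 K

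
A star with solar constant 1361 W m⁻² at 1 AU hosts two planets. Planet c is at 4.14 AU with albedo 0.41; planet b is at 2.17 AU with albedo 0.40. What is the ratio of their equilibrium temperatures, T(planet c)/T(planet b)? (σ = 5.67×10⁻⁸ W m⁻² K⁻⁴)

T_eq = [S₀(1−A)/(4σd²)]^(1/4), so T ∝ (1−A)^(1/4) / √d.
T₁ = [1361×0.59/(4×5.67×10⁻⁸×4.14²)]^(1/4) = 119.89 K.
T₂ = [1361×0.60/(4×5.67×10⁻⁸×2.17²)]^(1/4) = 166.29 K.

T₁/T₂ ≈ 0.721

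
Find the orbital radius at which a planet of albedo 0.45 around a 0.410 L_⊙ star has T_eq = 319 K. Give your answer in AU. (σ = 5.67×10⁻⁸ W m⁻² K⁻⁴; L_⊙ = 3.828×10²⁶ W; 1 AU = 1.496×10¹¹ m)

L = 0.410 × 3.828×10²⁶ = 1.57×10²⁶ W.
From T_eq⁴ = L(1−A)/(16πσd²): d = √[L(1−A)/(16πσT_eq⁴)].
d = √[1.57×10²⁶ × 0.55 / (16π × 5.67×10⁻⁸ × (319)⁴)] = 5.41×10¹⁰ m = 0.362 AU.

d ≈ 0.362 AU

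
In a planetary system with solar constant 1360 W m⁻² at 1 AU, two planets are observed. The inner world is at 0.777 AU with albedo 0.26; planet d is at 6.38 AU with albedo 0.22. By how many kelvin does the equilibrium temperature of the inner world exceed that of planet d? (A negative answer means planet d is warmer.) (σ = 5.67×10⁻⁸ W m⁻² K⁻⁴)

ΔT ≈ 189.3 K

T_eq = [S₀(1−A)/(4σd²)]^(1/4), so T ∝ (1−A)^(1/4) / √d.
T₁ = [1360×0.74/(4×5.67×10⁻⁸×0.777²)]^(1/4) = 292.80 K.
T₂ = [1360×0.78/(4×5.67×10⁻⁸×6.38²)]^(1/4) = 103.54 K.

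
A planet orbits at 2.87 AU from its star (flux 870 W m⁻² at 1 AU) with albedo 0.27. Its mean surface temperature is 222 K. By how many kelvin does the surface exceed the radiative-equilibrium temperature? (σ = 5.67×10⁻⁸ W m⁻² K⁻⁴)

ΔT ≈ 86.2 K

S = 870/2.87² = 105.6 W m⁻².
T_eq = [S(1−A)/(4σ)]^(1/4) = [105.6×0.73/(4×5.67×10⁻⁸)]^(1/4) = 135.8 K.
ΔT = T_surf − T_eq = 222 − 135.8.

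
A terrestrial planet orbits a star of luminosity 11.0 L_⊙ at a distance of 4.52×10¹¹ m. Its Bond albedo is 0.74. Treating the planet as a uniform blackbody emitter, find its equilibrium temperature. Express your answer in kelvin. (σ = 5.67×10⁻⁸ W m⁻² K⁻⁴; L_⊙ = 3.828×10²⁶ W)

L = 11.0 × 3.828×10²⁶ = 4.21×10²⁷ W.
Flux: S = L/(4πd²) = 4.21×10²⁷/(4π×(4.52×10¹¹)²) = 1640 W m⁻².
Energy balance: absorbed = emitted ⇒ πR²·S(1−A) = 4πR²·σT_eq⁴, so T_eq⁴ = S(1−A)/(4σ).
T_eq = [1640 × 0.26 / (4 × 5.67×10⁻⁸)]^(1/4) = (1.88×10⁹)^(1/4) = 208 K.

T_eq ≈ 208 K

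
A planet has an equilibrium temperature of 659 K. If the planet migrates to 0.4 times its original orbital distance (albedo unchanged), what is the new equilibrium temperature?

T_eq ≈ 1040 K

T_eq ∝ L^(1/4) · d^(−1/2).
T′ = 659 / 0.4^(1/2) = 1040 K.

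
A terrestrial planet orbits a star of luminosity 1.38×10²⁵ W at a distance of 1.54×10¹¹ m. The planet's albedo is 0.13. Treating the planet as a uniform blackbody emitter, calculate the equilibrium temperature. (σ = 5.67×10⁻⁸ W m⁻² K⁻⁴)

T_eq ≈ 115 K

Flux: S = L/(4πd²) = 1.38×10²⁵/(4π×(1.54×10¹¹)²) = 46.3 W m⁻².
Energy balance: absorbed = emitted ⇒ πR²·S(1−A) = 4πR²·σT_eq⁴, so T_eq⁴ = S(1−A)/(4σ).
T_eq = [46.3 × 0.87 / (4 × 5.67×10⁻⁸)]^(1/4) = (1.78×10⁸)^(1/4) = 115 K.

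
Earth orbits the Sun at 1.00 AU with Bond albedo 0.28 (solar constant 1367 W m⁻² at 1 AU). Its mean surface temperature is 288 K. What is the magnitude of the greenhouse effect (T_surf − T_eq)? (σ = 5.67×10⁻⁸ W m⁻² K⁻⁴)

ΔT ≈ 31.3 K

S = 1367/1.00² = 1367 W m⁻².
T_eq = [S(1−A)/(4σ)]^(1/4) = [1367×0.72/(4×5.67×10⁻⁸)]^(1/4) = 256.7 K.
ΔT = T_surf − T_eq = 288 − 256.7.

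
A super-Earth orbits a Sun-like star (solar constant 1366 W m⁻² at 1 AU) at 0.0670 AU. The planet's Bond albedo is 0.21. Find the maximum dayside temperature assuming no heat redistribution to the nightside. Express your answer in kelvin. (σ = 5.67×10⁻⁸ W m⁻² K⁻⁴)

T_ss ≈ 1430 K

Flux at 0.0670 AU: S = 1366/0.0670² = 3.04×10⁵ W m⁻².
With no redistribution each surface element balances locally: S(1−A) = σT⁴.
T = [3.04×10⁵ × 0.79 / 5.67×10⁻⁸]^(1/4) = (4.24×10¹²)^(1/4) = 1430 K.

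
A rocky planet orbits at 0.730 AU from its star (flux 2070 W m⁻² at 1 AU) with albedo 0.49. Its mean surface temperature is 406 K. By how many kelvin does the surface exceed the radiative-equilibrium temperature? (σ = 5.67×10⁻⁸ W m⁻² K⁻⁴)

S = 2070/0.730² = 3884 W m⁻².
T_eq = [S(1−A)/(4σ)]^(1/4) = [3884×0.51/(4×5.67×10⁻⁸)]^(1/4) = 305.7 K.
ΔT = T_surf − T_eq = 406 − 305.7.

ΔT ≈ 100.3 K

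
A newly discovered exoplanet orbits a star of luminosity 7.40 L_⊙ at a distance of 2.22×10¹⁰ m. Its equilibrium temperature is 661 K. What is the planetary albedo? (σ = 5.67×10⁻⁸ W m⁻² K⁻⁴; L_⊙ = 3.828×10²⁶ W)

A ≈ 0.91

L = 7.40 × 3.828×10²⁶ = 2.83×10²⁷ W.
Flux: S = L/(4πd²) = 2.83×10²⁷/(4π×(2.22×10¹⁰)²) = 4.57×10⁵ W m⁻².
From T_eq⁴ = S(1−A)/(4σ): 1−A = 4σT_eq⁴/S.
1−A = 4 × 5.67×10⁻⁸ × (661)⁴ / 4.57×10⁵ = 0.095.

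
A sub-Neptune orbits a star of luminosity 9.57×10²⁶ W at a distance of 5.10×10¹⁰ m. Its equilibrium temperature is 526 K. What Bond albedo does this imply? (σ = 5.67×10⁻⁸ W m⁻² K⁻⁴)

Flux: S = L/(4πd²) = 9.57×10²⁶/(4π×(5.10×10¹⁰)²) = 2.93×10⁴ W m⁻².
From T_eq⁴ = S(1−A)/(4σ): 1−A = 4σT_eq⁴/S.
1−A = 4 × 5.67×10⁻⁸ × (526)⁴ / 2.93×10⁴ = 0.593.

A ≈ 0.41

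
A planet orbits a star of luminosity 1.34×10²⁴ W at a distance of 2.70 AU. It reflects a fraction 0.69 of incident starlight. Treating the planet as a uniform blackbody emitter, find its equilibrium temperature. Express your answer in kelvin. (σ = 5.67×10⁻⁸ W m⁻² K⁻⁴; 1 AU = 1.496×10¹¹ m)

T_eq ≈ 30.7 K

d = 2.70 AU = 4.04×10¹¹ m.
Flux: S = L/(4πd²) = 1.34×10²⁴/(4π×(4.04×10¹¹)²) = 0.654 W m⁻².
Energy balance: absorbed = emitted ⇒ πR²·S(1−A) = 4πR²·σT_eq⁴, so T_eq⁴ = S(1−A)/(4σ).
T_eq = [0.654 × 0.31 / (4 × 5.67×10⁻⁸)]^(1/4) = (8.93×10⁵)^(1/4) = 30.7 K.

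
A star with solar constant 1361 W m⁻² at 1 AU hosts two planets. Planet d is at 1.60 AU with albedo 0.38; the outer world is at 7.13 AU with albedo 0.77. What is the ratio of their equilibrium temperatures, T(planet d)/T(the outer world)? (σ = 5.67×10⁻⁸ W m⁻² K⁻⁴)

T_eq = [S₀(1−A)/(4σd²)]^(1/4), so T ∝ (1−A)^(1/4) / √d.
T₁ = [1361×0.62/(4×5.67×10⁻⁸×1.60²)]^(1/4) = 195.25 K.
T₂ = [1361×0.23/(4×5.67×10⁻⁸×7.13²)]^(1/4) = 72.18 K.

T₁/T₂ ≈ 2.705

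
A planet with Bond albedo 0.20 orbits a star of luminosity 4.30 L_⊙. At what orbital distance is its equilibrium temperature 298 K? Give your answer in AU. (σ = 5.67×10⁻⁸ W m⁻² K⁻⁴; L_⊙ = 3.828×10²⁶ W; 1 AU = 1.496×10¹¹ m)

L = 4.30 × 3.828×10²⁶ = 1.65×10²⁷ W.
From T_eq⁴ = L(1−A)/(16πσd²): d = √[L(1−A)/(16πσT_eq⁴)].
d = √[1.65×10²⁷ × 0.80 / (16π × 5.67×10⁻⁸ × (298)⁴)] = 2.42×10¹¹ m = 1.62 AU.

d ≈ 1.62 AU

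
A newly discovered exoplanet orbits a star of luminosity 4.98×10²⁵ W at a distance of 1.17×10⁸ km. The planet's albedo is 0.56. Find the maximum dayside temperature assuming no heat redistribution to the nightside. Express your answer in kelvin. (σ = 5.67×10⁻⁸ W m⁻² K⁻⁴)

d = 1.17×10⁸ km = 1.17×10¹¹ m.
Flux: S = L/(4πd²) = 4.98×10²⁵/(4π×(1.17×10¹¹)²) = 289 W m⁻².
With no redistribution each surface element balances locally: S(1−A) = σT⁴.
T = [289 × 0.44 / 5.67×10⁻⁸]^(1/4) = (2.25×10⁹)^(1/4) = 218 K.

T_ss ≈ 218 K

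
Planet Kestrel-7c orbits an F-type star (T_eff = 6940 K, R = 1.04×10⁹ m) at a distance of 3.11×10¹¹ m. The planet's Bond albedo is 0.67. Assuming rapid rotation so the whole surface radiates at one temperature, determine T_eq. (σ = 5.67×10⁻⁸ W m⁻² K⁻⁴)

L = 4πR_⋆²σT_⋆⁴ = 4π(1.04×10⁹)² × 5.67×10⁻⁸ × (6940)⁴ = 1.79×10²⁷ W.
S = L/(4πd²) = 1470 W m⁻².
Energy balance: absorbed = emitted ⇒ πR²·S(1−A) = 4πR²·σT_eq⁴, so T_eq⁴ = S(1−A)/(4σ).
T_eq = [1470 × 0.33 / (4 × 5.67×10⁻⁸)]^(1/4) = (2.14×10⁹)^(1/4) = 215 K.

T_eq ≈ 215 K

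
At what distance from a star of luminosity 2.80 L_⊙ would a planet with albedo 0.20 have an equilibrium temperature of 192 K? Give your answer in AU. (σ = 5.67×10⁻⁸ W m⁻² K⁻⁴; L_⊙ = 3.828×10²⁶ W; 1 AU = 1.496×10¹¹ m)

L = 2.80 × 3.828×10²⁶ = 1.07×10²⁷ W.
From T_eq⁴ = L(1−A)/(16πσd²): d = √[L(1−A)/(16πσT_eq⁴)].
d = √[1.07×10²⁷ × 0.80 / (16π × 5.67×10⁻⁸ × (192)⁴)] = 4.71×10¹¹ m = 3.15 AU.

d ≈ 3.15 AU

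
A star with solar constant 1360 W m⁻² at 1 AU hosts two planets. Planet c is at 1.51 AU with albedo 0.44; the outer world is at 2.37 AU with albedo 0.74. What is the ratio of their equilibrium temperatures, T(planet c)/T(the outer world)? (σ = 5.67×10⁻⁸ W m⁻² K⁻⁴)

T₁/T₂ ≈ 1.518

T_eq = [S₀(1−A)/(4σd²)]^(1/4), so T ∝ (1−A)^(1/4) / √d.
T₁ = [1360×0.56/(4×5.67×10⁻⁸×1.51²)]^(1/4) = 195.90 K.
T₂ = [1360×0.26/(4×5.67×10⁻⁸×2.37²)]^(1/4) = 129.08 K.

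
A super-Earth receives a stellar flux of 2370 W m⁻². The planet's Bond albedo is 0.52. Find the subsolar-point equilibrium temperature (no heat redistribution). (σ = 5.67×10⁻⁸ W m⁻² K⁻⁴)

At the subsolar point the surface absorbs S(1−A) and emits σT⁴ per unit area — no factor of 4, since only the local patch is in balance.
T = [2370 × 0.48 / 5.67×10⁻⁸]^(1/4) = (2.01×10¹⁰)^(1/4) = 376 K.

T_ss ≈ 376 K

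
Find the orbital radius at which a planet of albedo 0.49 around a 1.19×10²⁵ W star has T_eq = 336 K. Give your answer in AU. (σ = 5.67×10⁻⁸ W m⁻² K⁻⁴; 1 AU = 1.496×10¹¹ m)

From T_eq⁴ = L(1−A)/(16πσd²): d = √[L(1−A)/(16πσT_eq⁴)].
d = √[1.19×10²⁵ × 0.51 / (16π × 5.67×10⁻⁸ × (336)⁴)] = 1.29×10¹⁰ m = 0.0864 AU.

d ≈ 0.0864 AU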